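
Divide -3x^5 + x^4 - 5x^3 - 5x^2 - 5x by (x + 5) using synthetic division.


Synthetic division with c = -5. Coefficients: -3, 1, -5, -5, -5, 0
Bring down -3.
  -3 * -5 = 15; 15 + 1 = 16
  16 * -5 = -80; -80 - 5 = -85
  -85 * -5 = 425; 425 - 5 = 420
  420 * -5 = -2100; -2100 - 5 = -2105
  -2105 * -5 = 10525; 10525 + 0 = 10525
Quotient: -3x^4 + 16x^3 - 85x^2 + 420x - 2105, Remainder: 10525


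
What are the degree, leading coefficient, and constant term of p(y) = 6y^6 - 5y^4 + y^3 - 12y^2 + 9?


Highest power of y is 6, with coefficient 6. Constant term is 9.
Degree = 6, leading coefficient = 6, constant term = 9


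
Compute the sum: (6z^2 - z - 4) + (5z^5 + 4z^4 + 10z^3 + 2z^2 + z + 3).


Align terms by degree and add:
  6z^2 - z - 4
+ 5z^5 + 4z^4 + 10z^3 + 2z^2 + z + 3
= 5z^5 + 4z^4 + 10z^3 + 8z^2 - 1


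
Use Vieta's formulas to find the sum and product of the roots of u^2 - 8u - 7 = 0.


For au^2+bu+c=0: sum = -b/a, product = c/a.
a=1, b=-8, c=-7
Sum = -(-8)/1 = 8
Product = (-7)/1 = -7


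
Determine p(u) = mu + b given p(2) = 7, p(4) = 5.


p(u) = mu + b. Using p(2)=7, p(4)=5:
m = (7 - 5)/(2 - 4) = 2/-2 = -1
b = 7 - m*(2) = 7 + 2 = 9
p(u) = -u + 9


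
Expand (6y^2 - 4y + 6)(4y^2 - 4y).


Distribute each term of the first polynomial:
  (6y^2)(4y^2 - 4y) = 24y^4 - 24y^3
  (-4y)(4y^2 - 4y) = -16y^3 + 16y^2
  (6)(4y^2 - 4y) = 24y^2 - 24y
Sum: 24y^4 - 40y^3 + 40y^2 - 24y


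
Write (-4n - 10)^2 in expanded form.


Expand (-4n - 10)^2 by repeated multiplication:
= 16n^2 + 80n + 100


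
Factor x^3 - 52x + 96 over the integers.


Try integer roots (divisors of 96). x=-8: p(-8)=0.
Divide out (x + 8): quotient is x^2 - 8x + 12.
Factor the quadratic: (x - 2)(x - 6)
Result: (x + 8)(x - 2)(x - 6)


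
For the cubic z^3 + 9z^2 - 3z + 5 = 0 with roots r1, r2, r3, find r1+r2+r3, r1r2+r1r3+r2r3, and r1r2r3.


Monic cubic z^3+bz^2+cz+d=0: sum=-b, pairwise sum=c, product=-d.
b=9, c=-3, d=5
r1+r2+r3 = -9
r1r2+r1r3+r2r3 = -3
r1r2r3 = -5


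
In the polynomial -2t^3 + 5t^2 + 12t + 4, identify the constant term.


Read off the constant term: 4


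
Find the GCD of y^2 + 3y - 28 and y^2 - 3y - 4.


Factor each:
  y^2 + 3y - 28 = (y - 4)(y + 7)
  y^2 - 3y - 4 = (y - 4)(y + 1)
Common monic factor: y - 4


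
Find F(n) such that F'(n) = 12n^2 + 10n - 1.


Reverse power rule on each term:
  ∫ 12n^2 dn = 4n^3
  ∫ 10n dn = 5n^2
  ∫ -1 dn = -n
F(n) = 4n^3 + 5n^2 - n + C


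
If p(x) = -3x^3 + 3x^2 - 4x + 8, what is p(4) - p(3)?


p(4) = -152
p(3) = -58
p(4) - p(3) = -152 + 58 = -94


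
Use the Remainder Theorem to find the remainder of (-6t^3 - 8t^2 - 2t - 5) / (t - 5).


By the Remainder Theorem, the remainder equals p(5):
  -6*(5)^3 = -750
  -8*(5)^2 = -200
  -2*(5)^1 = -10
  constant: -5
Sum: -750 - 200 - 10 - 5 = -965


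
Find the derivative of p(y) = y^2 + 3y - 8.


Apply the power rule term by term:
  d/dy(y^2) = 2y
  d/dy(3y) = 3
  d/dy(-8) = 0
p'(y) = 2y + 3


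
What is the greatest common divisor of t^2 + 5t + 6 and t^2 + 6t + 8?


Factor each:
  t^2 + 5t + 6 = (t + 2)(t + 3)
  t^2 + 6t + 8 = (t + 2)(t + 4)
Common monic factor: t + 2


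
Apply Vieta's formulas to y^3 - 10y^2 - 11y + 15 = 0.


Monic cubic y^3+by^2+cy+d=0: sum=-b, pairwise sum=c, product=-d.
b=-10, c=-11, d=15
r1+r2+r3 = 10
r1r2+r1r3+r2r3 = -11
r1r2r3 = -15


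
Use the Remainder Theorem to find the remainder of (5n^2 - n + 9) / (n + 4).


By the Remainder Theorem, the remainder equals p(-4):
  5*(-4)^2 = 80
  -1*(-4)^1 = 4
  constant: 9
Sum: 80 + 4 + 9 = 93


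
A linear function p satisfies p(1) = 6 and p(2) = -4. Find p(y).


p(y) = my + b. Using p(1)=6, p(2)=-4:
m = (6 + 4)/(1 - 2) = 10/-1 = -10
b = 6 - m*(1) = 6 + 10 = 16
p(y) = -10y + 16


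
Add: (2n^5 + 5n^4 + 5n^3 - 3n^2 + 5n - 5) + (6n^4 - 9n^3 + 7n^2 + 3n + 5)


Align terms by degree and add:
  2n^5 + 5n^4 + 5n^3 - 3n^2 + 5n - 5
+ 6n^4 - 9n^3 + 7n^2 + 3n + 5
= 2n^5 + 11n^4 - 4n^3 + 4n^2 + 8n


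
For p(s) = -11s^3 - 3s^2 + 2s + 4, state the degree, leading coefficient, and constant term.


Highest power of s is 3, with coefficient -11. Constant term is 4.
Degree = 3, leading coefficient = -11, constant term = 4


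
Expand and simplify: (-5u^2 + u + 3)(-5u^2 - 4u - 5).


Distribute each term of the first polynomial:
  (-5u^2)(-5u^2 - 4u - 5) = 25u^4 + 20u^3 + 25u^2
  (u)(-5u^2 - 4u - 5) = -5u^3 - 4u^2 - 5u
  (3)(-5u^2 - 4u - 5) = -15u^2 - 12u - 15
Sum: 25u^4 + 15u^3 + 6u^2 - 17u - 15


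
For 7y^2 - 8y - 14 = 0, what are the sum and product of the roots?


For ay^2+by+c=0: sum = -b/a, product = c/a.
a=7, b=-8, c=-14
Sum = -(-8)/7 = 8/7
Product = (-14)/7 = -2


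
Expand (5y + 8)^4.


Expand (5y + 8)^4 by repeated multiplication:
  (5y + 8)^2 = 25y^2 + 80y + 64
  (5y + 8)^3 = 125y^3 + 600y^2 + 960y + 512
= 625y^4 + 4000y^3 + 9600y^2 + 10240y + 4096


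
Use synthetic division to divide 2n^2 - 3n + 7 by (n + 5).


Synthetic division with c = -5. Coefficients: 2, -3, 7
Bring down 2.
  2 * -5 = -10; -10 - 3 = -13
  -13 * -5 = 65; 65 + 7 = 72
Quotient: 2n - 13, Remainder: 72


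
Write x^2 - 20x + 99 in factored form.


Roots satisfy r1 + r2 = -b/a = 20 and r1*r2 = c/a = 99.
So r1 = 11, r2 = 9.
x^2 - 20x + 99 = (x - r1)(x - r2) = (x - 11)(x - 9)


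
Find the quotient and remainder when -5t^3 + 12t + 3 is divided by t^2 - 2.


(-5t^3 + 12t + 3) / (t^2 - 2)
Step 1: -5t * (t^2 - 2) = -5t^3 + 10t; subtract.
Step 2: 0 * (t^2 - 2) = 0; subtract.
Quotient: -5t, Remainder: 2t + 3


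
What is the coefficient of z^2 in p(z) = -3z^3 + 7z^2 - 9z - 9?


Read off the coefficient of z^2: 7


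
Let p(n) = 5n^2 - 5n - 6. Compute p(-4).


Using direct substitution:
  5 * (-4)^2 = 80
  -5 * (-4)^1 = 20
  constant: -6
Sum = 80 + 20 - 6 = 94


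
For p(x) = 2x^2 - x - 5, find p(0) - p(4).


p(0) = -5
p(4) = 23
p(0) - p(4) = -5 - 23 = -28


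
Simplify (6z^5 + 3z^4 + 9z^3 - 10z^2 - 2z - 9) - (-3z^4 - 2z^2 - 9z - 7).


Distribute the minus sign:
  (6z^5 + 3z^4 + 9z^3 - 10z^2 - 2z - 9)
- (-3z^4 - 2z^2 - 9z - 7)
Negate second polynomial: 3z^4 + 2z^2 + 9z + 7
Add: 6z^5 + 6z^4 + 9z^3 - 8z^2 + 7z - 2


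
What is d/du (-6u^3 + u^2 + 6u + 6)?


Apply the power rule term by term:
  d/du(-6u^3) = -18u^2
  d/du(u^2) = 2u
  d/du(6u) = 6
  d/du(6) = 0
p'(u) = -18u^2 + 2u + 6


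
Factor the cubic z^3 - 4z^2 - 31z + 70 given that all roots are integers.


Try integer roots (divisors of 70). z=-5: p(-5)=0.
Divide out (z + 5): quotient is z^2 - 9z + 14.
Factor the quadratic: (z - 2)(z - 7)
Result: (z + 5)(z - 2)(z - 7)


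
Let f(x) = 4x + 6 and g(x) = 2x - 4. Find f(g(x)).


Substitute g(x) into f:
f(g(x)) = 4*(2x - 4) + 6
Expand and combine: 8x - 10


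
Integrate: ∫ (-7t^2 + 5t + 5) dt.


Reverse power rule on each term:
  ∫ -7t^2 dt = -(7/3)t^3
  ∫ 5t dt = (5/2)t^2
  ∫ 5 dt = 5t
F(t) = -(7/3)t^3 + (5/2)t^2 + 5t + C


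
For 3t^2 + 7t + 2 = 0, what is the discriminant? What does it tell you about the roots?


D = b^2 - 4ac = (7)^2 - 4(3)(2) = 49 - 24 = 25
Since D > 0: two distinct rational roots


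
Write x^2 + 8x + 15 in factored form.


Roots satisfy r1 + r2 = -b/a = -8 and r1*r2 = c/a = 15.
So r1 = -5, r2 = -3.
x^2 + 8x + 15 = (x - r1)(x - r2) = (x + 5)(x + 3)


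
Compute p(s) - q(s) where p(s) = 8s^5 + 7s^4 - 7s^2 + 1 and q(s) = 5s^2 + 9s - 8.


Distribute the minus sign:
  (8s^5 + 7s^4 - 7s^2 + 1)
- (5s^2 + 9s - 8)
Negate second polynomial: -5s^2 - 9s + 8
Add: 8s^5 + 7s^4 - 12s^2 - 9s + 9


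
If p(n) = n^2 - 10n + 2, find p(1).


Using direct substitution:
  1 * (1)^2 = 1
  -10 * (1)^1 = -10
  constant: 2
Sum = 1 - 10 + 2 = -7


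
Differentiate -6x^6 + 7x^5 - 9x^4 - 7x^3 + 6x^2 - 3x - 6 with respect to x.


Apply the power rule term by term:
  d/dx(-6x^6) = -36x^5
  d/dx(7x^5) = 35x^4
  d/dx(-9x^4) = -36x^3
  d/dx(-7x^3) = -21x^2
  d/dx(6x^2) = 12x
  d/dx(-3x) = -3
  d/dx(-6) = 0
p'(x) = -36x^5 + 35x^4 - 36x^3 - 21x^2 + 12x - 3


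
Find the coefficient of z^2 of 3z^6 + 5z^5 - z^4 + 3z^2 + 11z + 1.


Read off the coefficient of z^2: 3


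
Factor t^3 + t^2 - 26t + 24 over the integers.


Try integer roots (divisors of 24). t=1: p(1)=0.
Divide out (t - 1): quotient is t^2 + 2t - 24.
Factor the quadratic: (t + 6)(t - 4)
Result: (t - 1)(t + 6)(t - 4)


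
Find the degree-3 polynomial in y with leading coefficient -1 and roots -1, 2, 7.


p(y) = -(y + 1)(y - 2)(y - 7)
Expand: -y^3 + 8y^2 - 5y - 14


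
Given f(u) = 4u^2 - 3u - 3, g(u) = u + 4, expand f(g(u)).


Substitute g(u) into f:
f(g(u)) = 4*(u + 4)^2 + (-3)*(u + 4) + (-3)
(u + 4)^2 = u^2 + 8u + 16
Expand and combine: 4u^2 + 29u + 49


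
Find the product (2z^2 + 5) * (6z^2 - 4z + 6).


Distribute each term of the first polynomial:
  (2z^2)(6z^2 - 4z + 6) = 12z^4 - 8z^3 + 12z^2
  (5)(6z^2 - 4z + 6) = 30z^2 - 20z + 30
Sum: 12z^4 - 8z^3 + 42z^2 - 20z + 30


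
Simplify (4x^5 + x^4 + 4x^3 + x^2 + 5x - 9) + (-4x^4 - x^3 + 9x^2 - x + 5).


Align terms by degree and add:
  4x^5 + x^4 + 4x^3 + x^2 + 5x - 9
  -4x^4 - x^3 + 9x^2 - x + 5
= 4x^5 - 3x^4 + 3x^3 + 10x^2 + 4x - 4


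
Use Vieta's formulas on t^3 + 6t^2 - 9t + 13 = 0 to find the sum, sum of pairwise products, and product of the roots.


Monic cubic t^3+bt^2+ct+d=0: sum=-b, pairwise sum=c, product=-d.
b=6, c=-9, d=13
r1+r2+r3 = -6
r1r2+r1r3+r2r3 = -9
r1r2r3 = -13


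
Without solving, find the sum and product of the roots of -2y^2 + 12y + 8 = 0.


For ay^2+by+c=0: sum = -b/a, product = c/a.
a=-2, b=12, c=8
Sum = -(12)/-2 = 6
Product = (8)/-2 = -4


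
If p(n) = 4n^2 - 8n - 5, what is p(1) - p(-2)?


p(1) = -9
p(-2) = 27
p(1) - p(-2) = -9 - 27 = -36


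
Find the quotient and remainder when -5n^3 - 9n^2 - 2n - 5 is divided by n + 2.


(-5n^3 - 9n^2 - 2n - 5) / (n + 2)
Step 1: -5n^2 * (n + 2) = -5n^3 - 10n^2; subtract.
Step 2: n * (n + 2) = n^2 + 2n; subtract.
Step 3: -4 * (n + 2) = -4n - 8; subtract.
Quotient: -5n^2 + n - 4, Remainder: 3


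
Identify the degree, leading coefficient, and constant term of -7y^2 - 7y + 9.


Highest power of y is 2, with coefficient -7. Constant term is 9.
Degree = 2, leading coefficient = -7, constant term = 9


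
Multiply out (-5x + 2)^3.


Expand (-5x + 2)^3 by repeated multiplication:
  (-5x + 2)^2 = 25x^2 - 20x + 4
= -125x^3 + 150x^2 - 60x + 8


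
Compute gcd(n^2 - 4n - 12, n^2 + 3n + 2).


Factor each:
  n^2 - 4n - 12 = (n + 2)(n - 6)
  n^2 + 3n + 2 = (n + 2)(n + 1)
Common monic factor: n + 2


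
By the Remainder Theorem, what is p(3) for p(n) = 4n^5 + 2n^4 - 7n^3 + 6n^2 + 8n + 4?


By the Remainder Theorem, the remainder equals p(3):
  4*(3)^5 = 972
  2*(3)^4 = 162
  -7*(3)^3 = -189
  6*(3)^2 = 54
  8*(3)^1 = 24
  constant: 4
Sum: 972 + 162 - 189 + 54 + 24 + 4 = 1027


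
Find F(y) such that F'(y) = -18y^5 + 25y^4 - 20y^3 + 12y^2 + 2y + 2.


Reverse power rule on each term:
  ∫ -18y^5 dy = -3y^6
  ∫ 25y^4 dy = 5y^5
  ∫ -20y^3 dy = -5y^4
  ∫ 12y^2 dy = 4y^3
  ∫ 2y dy = y^2
  ∫ 2 dy = 2y
F(y) = -3y^6 + 5y^5 - 5y^4 + 4y^3 + y^2 + 2y + C


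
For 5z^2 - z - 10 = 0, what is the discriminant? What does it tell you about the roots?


D = b^2 - 4ac = (-1)^2 - 4(5)(-10) = 1 + 200 = 201
Since D > 0: two distinct irrational roots


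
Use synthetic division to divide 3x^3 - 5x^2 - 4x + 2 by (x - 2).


Synthetic division with c = 2. Coefficients: 3, -5, -4, 2
Bring down 3.
  3 * 2 = 6; 6 - 5 = 1
  1 * 2 = 2; 2 - 4 = -2
  -2 * 2 = -4; -4 + 2 = -2
Quotient: 3x^2 + x - 2, Remainder: -2


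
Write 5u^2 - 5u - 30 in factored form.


Roots satisfy r1 + r2 = -b/a = 1 and r1*r2 = c/a = -6.
So r1 = -2, r2 = 3.
5u^2 - 5u - 30 = 5(u - r1)(u - r2) = 5(u + 2)(u - 3)


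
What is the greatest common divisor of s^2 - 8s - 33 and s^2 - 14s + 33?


Factor each:
  s^2 - 8s - 33 = (s - 11)(s + 3)
  s^2 - 14s + 33 = (s - 11)(s - 3)
Common monic factor: s - 11


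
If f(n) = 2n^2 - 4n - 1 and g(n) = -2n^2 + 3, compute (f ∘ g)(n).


Substitute g(n) into f:
f(g(n)) = 2*(-2n^2 + 3)^2 + (-4)*(-2n^2 + 3) + (-1)
(-2n^2 + 3)^2 = 4n^4 - 12n^2 + 9
Expand and combine: 8n^4 - 16n^2 + 5


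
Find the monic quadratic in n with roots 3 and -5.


p(n) = (n - 3)(n + 5)
Expand: n^2 + 2n - 15


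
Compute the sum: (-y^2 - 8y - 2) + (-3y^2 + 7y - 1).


Align terms by degree and add:
  -y^2 - 8y - 2
  -3y^2 + 7y - 1
= -4y^2 - y - 3


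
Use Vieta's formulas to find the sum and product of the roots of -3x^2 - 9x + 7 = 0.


For ax^2+bx+c=0: sum = -b/a, product = c/a.
a=-3, b=-9, c=7
Sum = -(-9)/-3 = -3
Product = (7)/-3 = -7/3


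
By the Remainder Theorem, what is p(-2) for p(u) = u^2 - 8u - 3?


By the Remainder Theorem, the remainder equals p(-2):
  1*(-2)^2 = 4
  -8*(-2)^1 = 16
  constant: -3
Sum: 4 + 16 - 3 = 17


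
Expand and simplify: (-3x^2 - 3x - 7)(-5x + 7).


Distribute each term of the first polynomial:
  (-3x^2)(-5x + 7) = 15x^3 - 21x^2
  (-3x)(-5x + 7) = 15x^2 - 21x
  (-7)(-5x + 7) = 35x - 49
Sum: 15x^3 - 6x^2 + 14x - 49


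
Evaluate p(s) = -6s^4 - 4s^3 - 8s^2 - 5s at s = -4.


Using direct substitution:
  -6 * (-4)^4 = -1536
  -4 * (-4)^3 = 256
  -8 * (-4)^2 = -128
  -5 * (-4)^1 = 20
  constant: 0
Sum = -1536 + 256 - 128 + 20 + 0 = -1388


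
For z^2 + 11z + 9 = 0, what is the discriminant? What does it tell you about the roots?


D = b^2 - 4ac = (11)^2 - 4(1)(9) = 121 - 36 = 85
Since D > 0: two distinct irrational roots


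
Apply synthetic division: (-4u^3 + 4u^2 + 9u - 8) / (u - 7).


Synthetic division with c = 7. Coefficients: -4, 4, 9, -8
Bring down -4.
  -4 * 7 = -28; -28 + 4 = -24
  -24 * 7 = -168; -168 + 9 = -159
  -159 * 7 = -1113; -1113 - 8 = -1121
Quotient: -4u^2 - 24u - 159, Remainder: -1121


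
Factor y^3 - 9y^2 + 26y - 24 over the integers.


Try integer roots (divisors of -24). y=3: p(3)=0.
Divide out (y - 3): quotient is y^2 - 6y + 8.
Factor the quadratic: (y - 4)(y - 2)
Result: (y - 3)(y - 4)(y - 2)


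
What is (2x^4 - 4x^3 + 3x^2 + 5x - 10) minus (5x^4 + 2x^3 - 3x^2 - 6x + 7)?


Distribute the minus sign:
  (2x^4 - 4x^3 + 3x^2 + 5x - 10)
- (5x^4 + 2x^3 - 3x^2 - 6x + 7)
Negate second polynomial: -5x^4 - 2x^3 + 3x^2 + 6x - 7
Add: -3x^4 - 6x^3 + 6x^2 + 11x - 17


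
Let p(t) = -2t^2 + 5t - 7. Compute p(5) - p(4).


p(5) = -32
p(4) = -19
p(5) - p(4) = -32 + 19 = -13


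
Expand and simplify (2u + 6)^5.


Expand (2u + 6)^5 by repeated multiplication:
  (2u + 6)^2 = 4u^2 + 24u + 36
  (2u + 6)^3 = 8u^3 + 72u^2 + 216u + 216
  (2u + 6)^4 = 16u^4 + 192u^3 + 864u^2 + 1728u + 1296
= 32u^5 + 480u^4 + 2880u^3 + 8640u^2 + 12960u + 7776


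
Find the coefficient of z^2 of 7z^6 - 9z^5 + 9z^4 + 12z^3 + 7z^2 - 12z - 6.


Read off the coefficient of z^2: 7


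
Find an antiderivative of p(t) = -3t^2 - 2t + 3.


Reverse power rule on each term:
  ∫ -3t^2 dt = -t^3
  ∫ -2t dt = -t^2
  ∫ 3 dt = 3t
F(t) = -t^3 - t^2 + 3t + C


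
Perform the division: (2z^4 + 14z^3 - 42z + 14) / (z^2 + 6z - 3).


(2z^4 + 14z^3 - 42z + 14) / (z^2 + 6z - 3)
Step 1: 2z^2 * (z^2 + 6z - 3) = 2z^4 + 12z^3 - 6z^2; subtract.
Step 2: 2z * (z^2 + 6z - 3) = 2z^3 + 12z^2 - 6z; subtract.
Step 3: -6 * (z^2 + 6z - 3) = -6z^2 - 36z + 18; subtract.
Quotient: 2z^2 + 2z - 6, Remainder: -4


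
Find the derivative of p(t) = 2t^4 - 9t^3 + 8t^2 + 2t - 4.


Apply the power rule term by term:
  d/dt(2t^4) = 8t^3
  d/dt(-9t^3) = -27t^2
  d/dt(8t^2) = 16t
  d/dt(2t) = 2
  d/dt(-4) = 0
p'(t) = 8t^3 - 27t^2 + 16t + 2


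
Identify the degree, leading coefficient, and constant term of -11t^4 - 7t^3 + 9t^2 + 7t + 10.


Highest power of t is 4, with coefficient -11. Constant term is 10.
Degree = 4, leading coefficient = -11, constant term = 10


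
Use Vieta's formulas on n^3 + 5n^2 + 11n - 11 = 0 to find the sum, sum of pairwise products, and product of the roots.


Monic cubic n^3+bn^2+cn+d=0: sum=-b, pairwise sum=c, product=-d.
b=5, c=11, d=-11
r1+r2+r3 = -5
r1r2+r1r3+r2r3 = 11
r1r2r3 = 11


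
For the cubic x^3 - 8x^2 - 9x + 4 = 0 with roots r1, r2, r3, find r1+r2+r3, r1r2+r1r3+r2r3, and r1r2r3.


Monic cubic x^3+bx^2+cx+d=0: sum=-b, pairwise sum=c, product=-d.
b=-8, c=-9, d=4
r1+r2+r3 = 8
r1r2+r1r3+r2r3 = -9
r1r2r3 = -4


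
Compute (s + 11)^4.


Expand (s + 11)^4 by repeated multiplication:
  (s + 11)^2 = s^2 + 22s + 121
  (s + 11)^3 = s^3 + 33s^2 + 363s + 1331
= s^4 + 44s^3 + 726s^2 + 5324s + 14641


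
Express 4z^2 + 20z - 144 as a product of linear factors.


Roots satisfy r1 + r2 = -b/a = -5 and r1*r2 = c/a = -36.
So r1 = 4, r2 = -9.
4z^2 + 20z - 144 = 4(z - r1)(z - r2) = 4(z - 4)(z + 9)


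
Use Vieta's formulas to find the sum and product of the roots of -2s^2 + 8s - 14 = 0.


For as^2+bs+c=0: sum = -b/a, product = c/a.
a=-2, b=8, c=-14
Sum = -(8)/-2 = 4
Product = (-14)/-2 = 7


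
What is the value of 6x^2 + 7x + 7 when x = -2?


Using direct substitution:
  6 * (-2)^2 = 24
  7 * (-2)^1 = -14
  constant: 7
Sum = 24 - 14 + 7 = 17


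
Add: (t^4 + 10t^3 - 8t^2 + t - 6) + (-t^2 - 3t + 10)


Align terms by degree and add:
  t^4 + 10t^3 - 8t^2 + t - 6
  -t^2 - 3t + 10
= t^4 + 10t^3 - 9t^2 - 2t + 4


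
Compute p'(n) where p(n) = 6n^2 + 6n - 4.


Apply the power rule term by term:
  d/dn(6n^2) = 12n
  d/dn(6n) = 6
  d/dn(-4) = 0
p'(n) = 12n + 6


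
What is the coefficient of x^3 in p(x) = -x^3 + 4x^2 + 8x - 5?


Read off the coefficient of x^3: -1


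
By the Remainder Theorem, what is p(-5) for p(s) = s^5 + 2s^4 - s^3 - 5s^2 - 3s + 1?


By the Remainder Theorem, the remainder equals p(-5):
  1*(-5)^5 = -3125
  2*(-5)^4 = 1250
  -1*(-5)^3 = 125
  -5*(-5)^2 = -125
  -3*(-5)^1 = 15
  constant: 1
Sum: -3125 + 1250 + 125 - 125 + 15 + 1 = -1859


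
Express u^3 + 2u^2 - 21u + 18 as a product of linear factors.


Try integer roots (divisors of 18). u=-6: p(-6)=0.
Divide out (u + 6): quotient is u^2 - 4u + 3.
Factor the quadratic: (u - 1)(u - 3)
Result: (u + 6)(u - 1)(u - 3)


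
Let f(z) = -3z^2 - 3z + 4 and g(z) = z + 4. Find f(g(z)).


Substitute g(z) into f:
f(g(z)) = -3*(z + 4)^2 + (-3)*(z + 4) + 4
(z + 4)^2 = z^2 + 8z + 16
Expand and combine: -3z^2 - 27z - 56


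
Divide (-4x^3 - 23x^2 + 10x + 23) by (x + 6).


(-4x^3 - 23x^2 + 10x + 23) / (x + 6)
Step 1: -4x^2 * (x + 6) = -4x^3 - 24x^2; subtract.
Step 2: x * (x + 6) = x^2 + 6x; subtract.
Step 3: 4 * (x + 6) = 4x + 24; subtract.
Quotient: -4x^2 + x + 4, Remainder: -1


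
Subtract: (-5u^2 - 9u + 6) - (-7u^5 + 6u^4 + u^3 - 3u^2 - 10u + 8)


Distribute the minus sign:
  (-5u^2 - 9u + 6)
- (-7u^5 + 6u^4 + u^3 - 3u^2 - 10u + 8)
Negate second polynomial: 7u^5 - 6u^4 - u^3 + 3u^2 + 10u - 8
Add: 7u^5 - 6u^4 - u^3 - 2u^2 + u - 2


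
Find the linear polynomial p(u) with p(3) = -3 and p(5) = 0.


p(u) = mu + b. Using p(3)=-3, p(5)=0:
m = (-3)/(3 - 5) = -3/-2 = 3/2
b = -3 - m*(3) = -3 - 9/2 = -15/2
p(u) = (3/2)u - (15/2)


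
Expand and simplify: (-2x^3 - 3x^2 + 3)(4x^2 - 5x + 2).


Distribute each term of the first polynomial:
  (-2x^3)(4x^2 - 5x + 2) = -8x^5 + 10x^4 - 4x^3
  (-3x^2)(4x^2 - 5x + 2) = -12x^4 + 15x^3 - 6x^2
  (3)(4x^2 - 5x + 2) = 12x^2 - 15x + 6
Sum: -8x^5 - 2x^4 + 11x^3 + 6x^2 - 15x + 6


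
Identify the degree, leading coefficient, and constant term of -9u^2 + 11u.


Highest power of u is 2, with coefficient -9. Constant term is 0.
Degree = 2, leading coefficient = -9, constant term = 0


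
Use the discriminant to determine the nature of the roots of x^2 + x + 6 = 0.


D = b^2 - 4ac = (1)^2 - 4(1)(6) = 1 - 24 = -23
Since D < 0: two complex conjugate roots (no real roots)


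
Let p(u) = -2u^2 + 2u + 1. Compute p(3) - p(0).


p(3) = -11
p(0) = 1
p(3) - p(0) = -11 - 1 = -12


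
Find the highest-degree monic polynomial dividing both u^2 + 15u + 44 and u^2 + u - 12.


Factor each:
  u^2 + 15u + 44 = (u + 4)(u + 11)
  u^2 + u - 12 = (u + 4)(u - 3)
Common monic factor: u + 4


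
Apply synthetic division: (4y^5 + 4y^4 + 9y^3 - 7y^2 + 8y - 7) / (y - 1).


Synthetic division with c = 1. Coefficients: 4, 4, 9, -7, 8, -7
Bring down 4.
  4 * 1 = 4; 4 + 4 = 8
  8 * 1 = 8; 8 + 9 = 17
  17 * 1 = 17; 17 - 7 = 10
  10 * 1 = 10; 10 + 8 = 18
  18 * 1 = 18; 18 - 7 = 11
Quotient: 4y^4 + 8y^3 + 17y^2 + 10y + 18, Remainder: 11


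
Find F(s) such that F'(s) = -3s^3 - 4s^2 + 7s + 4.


Reverse power rule on each term:
  ∫ -3s^3 ds = -(3/4)s^4
  ∫ -4s^2 ds = -(4/3)s^3
  ∫ 7s ds = (7/2)s^2
  ∫ 4 ds = 4s
F(s) = -(3/4)s^4 - (4/3)s^3 + (7/2)s^2 + 4s + C


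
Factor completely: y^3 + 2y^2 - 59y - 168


Try integer roots (divisors of -168). y=-7: p(-7)=0.
Divide out (y + 7): quotient is y^2 - 5y - 24.
Factor the quadratic: (y + 3)(y - 8)
Result: (y + 7)(y + 3)(y - 8)


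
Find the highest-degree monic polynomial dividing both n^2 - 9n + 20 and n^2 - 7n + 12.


Factor each:
  n^2 - 9n + 20 = (n - 4)(n - 5)
  n^2 - 7n + 12 = (n - 4)(n - 3)
Common monic factor: n - 4


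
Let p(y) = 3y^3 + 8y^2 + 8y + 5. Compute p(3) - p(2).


p(3) = 182
p(2) = 77
p(3) - p(2) = 182 - 77 = 105


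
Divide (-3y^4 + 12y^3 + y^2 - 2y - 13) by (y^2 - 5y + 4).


(-3y^4 + 12y^3 + y^2 - 2y - 13) / (y^2 - 5y + 4)
Step 1: -3y^2 * (y^2 - 5y + 4) = -3y^4 + 15y^3 - 12y^2; subtract.
Step 2: -3y * (y^2 - 5y + 4) = -3y^3 + 15y^2 - 12y; subtract.
Step 3: -2 * (y^2 - 5y + 4) = -2y^2 + 10y - 8; subtract.
Quotient: -3y^2 - 3y - 2, Remainder: -5


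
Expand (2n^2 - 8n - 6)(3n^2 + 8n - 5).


Distribute each term of the first polynomial:
  (2n^2)(3n^2 + 8n - 5) = 6n^4 + 16n^3 - 10n^2
  (-8n)(3n^2 + 8n - 5) = -24n^3 - 64n^2 + 40n
  (-6)(3n^2 + 8n - 5) = -18n^2 - 48n + 30
Sum: 6n^4 - 8n^3 - 92n^2 - 8n + 30


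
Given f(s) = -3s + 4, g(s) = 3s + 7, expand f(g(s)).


Substitute g(s) into f:
f(g(s)) = -3*(3s + 7) + 4
Expand and combine: -9s - 17


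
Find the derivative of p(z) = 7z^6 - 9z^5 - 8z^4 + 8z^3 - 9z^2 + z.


Apply the power rule term by term:
  d/dz(7z^6) = 42z^5
  d/dz(-9z^5) = -45z^4
  d/dz(-8z^4) = -32z^3
  d/dz(8z^3) = 24z^2
  d/dz(-9z^2) = -18z
  d/dz(z) = 1
p'(z) = 42z^5 - 45z^4 - 32z^3 + 24z^2 - 18z + 1


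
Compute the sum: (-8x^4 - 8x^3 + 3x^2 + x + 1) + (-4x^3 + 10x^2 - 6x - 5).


Align terms by degree and add:
  -8x^4 - 8x^3 + 3x^2 + x + 1
  -4x^3 + 10x^2 - 6x - 5
= -8x^4 - 12x^3 + 13x^2 - 5x - 4


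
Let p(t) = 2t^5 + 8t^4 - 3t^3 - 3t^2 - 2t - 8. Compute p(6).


Using direct substitution:
  2 * (6)^5 = 15552
  8 * (6)^4 = 10368
  -3 * (6)^3 = -648
  -3 * (6)^2 = -108
  -2 * (6)^1 = -12
  constant: -8
Sum = 15552 + 10368 - 648 - 108 - 12 - 8 = 25144


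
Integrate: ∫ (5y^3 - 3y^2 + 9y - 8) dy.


Reverse power rule on each term:
  ∫ 5y^3 dy = (5/4)y^4
  ∫ -3y^2 dy = -y^3
  ∫ 9y dy = (9/2)y^2
  ∫ -8 dy = -8y
F(y) = (5/4)y^4 - y^3 + (9/2)y^2 - 8y + C


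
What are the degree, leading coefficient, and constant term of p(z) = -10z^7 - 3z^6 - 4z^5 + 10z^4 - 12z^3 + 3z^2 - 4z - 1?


Highest power of z is 7, with coefficient -10. Constant term is -1.
Degree = 7, leading coefficient = -10, constant term = -1


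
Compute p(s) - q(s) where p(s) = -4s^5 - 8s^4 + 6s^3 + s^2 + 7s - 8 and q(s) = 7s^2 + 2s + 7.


Distribute the minus sign:
  (-4s^5 - 8s^4 + 6s^3 + s^2 + 7s - 8)
- (7s^2 + 2s + 7)
Negate second polynomial: -7s^2 - 2s - 7
Add: -4s^5 - 8s^4 + 6s^3 - 6s^2 + 5s - 15


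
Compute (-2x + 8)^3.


Expand (-2x + 8)^3 by repeated multiplication:
  (-2x + 8)^2 = 4x^2 - 32x + 64
= -8x^3 + 96x^2 - 384x + 512


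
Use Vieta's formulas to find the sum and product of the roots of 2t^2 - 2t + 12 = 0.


For at^2+bt+c=0: sum = -b/a, product = c/a.
a=2, b=-2, c=12
Sum = -(-2)/2 = 1
Product = (12)/2 = 6


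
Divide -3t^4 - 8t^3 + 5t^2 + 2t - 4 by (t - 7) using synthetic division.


Synthetic division with c = 7. Coefficients: -3, -8, 5, 2, -4
Bring down -3.
  -3 * 7 = -21; -21 - 8 = -29
  -29 * 7 = -203; -203 + 5 = -198
  -198 * 7 = -1386; -1386 + 2 = -1384
  -1384 * 7 = -9688; -9688 - 4 = -9692
Quotient: -3t^3 - 29t^2 - 198t - 1384, Remainder: -9692


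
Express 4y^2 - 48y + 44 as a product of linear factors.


Roots satisfy r1 + r2 = -b/a = 12 and r1*r2 = c/a = 11.
So r1 = 11, r2 = 1.
4y^2 - 48y + 44 = 4(y - r1)(y - r2) = 4(y - 11)(y - 1)


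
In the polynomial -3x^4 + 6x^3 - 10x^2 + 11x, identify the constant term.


Read off the constant term: 0


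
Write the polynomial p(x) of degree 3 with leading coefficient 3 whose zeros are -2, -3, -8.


p(x) = 3(x + 2)(x + 3)(x + 8)
Expand: 3x^3 + 39x^2 + 138x + 144


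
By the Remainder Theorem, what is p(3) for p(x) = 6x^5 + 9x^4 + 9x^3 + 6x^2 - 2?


By the Remainder Theorem, the remainder equals p(3):
  6*(3)^5 = 1458
  9*(3)^4 = 729
  9*(3)^3 = 243
  6*(3)^2 = 54
  0*(3)^1 = 0
  constant: -2
Sum: 1458 + 729 + 243 + 54 + 0 - 2 = 2482


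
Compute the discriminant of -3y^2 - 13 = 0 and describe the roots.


D = b^2 - 4ac = (0)^2 - 4(-3)(-13) = 0 - 156 = -156
Since D < 0: two complex conjugate roots (no real roots)


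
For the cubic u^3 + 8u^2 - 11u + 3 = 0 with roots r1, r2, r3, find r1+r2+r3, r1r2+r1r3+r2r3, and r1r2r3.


Monic cubic u^3+bu^2+cu+d=0: sum=-b, pairwise sum=c, product=-d.
b=8, c=-11, d=3
r1+r2+r3 = -8
r1r2+r1r3+r2r3 = -11
r1r2r3 = -3


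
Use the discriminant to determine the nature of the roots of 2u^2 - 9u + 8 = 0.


D = b^2 - 4ac = (-9)^2 - 4(2)(8) = 81 - 64 = 17
Since D > 0: two distinct irrational roots


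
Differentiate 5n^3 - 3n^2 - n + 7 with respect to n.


Apply the power rule term by term:
  d/dn(5n^3) = 15n^2
  d/dn(-3n^2) = -6n
  d/dn(-n) = -1
  d/dn(7) = 0
p'(n) = 15n^2 - 6n - 1


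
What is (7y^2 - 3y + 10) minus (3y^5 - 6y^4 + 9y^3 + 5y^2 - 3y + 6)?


Distribute the minus sign:
  (7y^2 - 3y + 10)
- (3y^5 - 6y^4 + 9y^3 + 5y^2 - 3y + 6)
Negate second polynomial: -3y^5 + 6y^4 - 9y^3 - 5y^2 + 3y - 6
Add: -3y^5 + 6y^4 - 9y^3 + 2y^2 + 4


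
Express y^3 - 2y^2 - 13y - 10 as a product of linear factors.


Try integer roots (divisors of -10). y=5: p(5)=0.
Divide out (y - 5): quotient is y^2 + 3y + 2.
Factor the quadratic: (y + 2)(y + 1)
Result: (y - 5)(y + 2)(y + 1)


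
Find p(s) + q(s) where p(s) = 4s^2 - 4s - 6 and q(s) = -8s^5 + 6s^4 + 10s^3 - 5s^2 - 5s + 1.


Align terms by degree and add:
  4s^2 - 4s - 6
  -8s^5 + 6s^4 + 10s^3 - 5s^2 - 5s + 1
= -8s^5 + 6s^4 + 10s^3 - s^2 - 9s - 5


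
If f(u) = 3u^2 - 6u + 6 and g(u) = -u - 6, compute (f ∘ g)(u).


Substitute g(u) into f:
f(g(u)) = 3*(-u - 6)^2 + (-6)*(-u - 6) + 6
(-u - 6)^2 = u^2 + 12u + 36
Expand and combine: 3u^2 + 42u + 150


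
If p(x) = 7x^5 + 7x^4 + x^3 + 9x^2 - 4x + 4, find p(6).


Using direct substitution:
  7 * (6)^5 = 54432
  7 * (6)^4 = 9072
  1 * (6)^3 = 216
  9 * (6)^2 = 324
  -4 * (6)^1 = -24
  constant: 4
Sum = 54432 + 9072 + 216 + 324 - 24 + 4 = 64024


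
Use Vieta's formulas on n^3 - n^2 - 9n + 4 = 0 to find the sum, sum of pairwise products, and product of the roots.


Monic cubic n^3+bn^2+cn+d=0: sum=-b, pairwise sum=c, product=-d.
b=-1, c=-9, d=4
r1+r2+r3 = 1
r1r2+r1r3+r2r3 = -9
r1r2r3 = -4


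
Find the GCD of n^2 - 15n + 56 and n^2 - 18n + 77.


Factor each:
  n^2 - 15n + 56 = (n - 7)(n - 8)
  n^2 - 18n + 77 = (n - 7)(n - 11)
Common monic factor: n - 7


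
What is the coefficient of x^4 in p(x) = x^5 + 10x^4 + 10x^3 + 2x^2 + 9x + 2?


Read off the coefficient of x^4: 10


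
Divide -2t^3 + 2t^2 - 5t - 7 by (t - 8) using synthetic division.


Synthetic division with c = 8. Coefficients: -2, 2, -5, -7
Bring down -2.
  -2 * 8 = -16; -16 + 2 = -14
  -14 * 8 = -112; -112 - 5 = -117
  -117 * 8 = -936; -936 - 7 = -943
Quotient: -2t^2 - 14t - 117, Remainder: -943


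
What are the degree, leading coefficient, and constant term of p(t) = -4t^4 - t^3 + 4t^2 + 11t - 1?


Highest power of t is 4, with coefficient -4. Constant term is -1.
Degree = 4, leading coefficient = -4, constant term = -1


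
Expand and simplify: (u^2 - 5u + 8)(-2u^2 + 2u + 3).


Distribute each term of the first polynomial:
  (u^2)(-2u^2 + 2u + 3) = -2u^4 + 2u^3 + 3u^2
  (-5u)(-2u^2 + 2u + 3) = 10u^3 - 10u^2 - 15u
  (8)(-2u^2 + 2u + 3) = -16u^2 + 16u + 24
Sum: -2u^4 + 12u^3 - 23u^2 + u + 24


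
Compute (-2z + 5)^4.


Expand (-2z + 5)^4 by repeated multiplication:
  (-2z + 5)^2 = 4z^2 - 20z + 25
  (-2z + 5)^3 = -8z^3 + 60z^2 - 150z + 125
= 16z^4 - 160z^3 + 600z^2 - 1000z + 625


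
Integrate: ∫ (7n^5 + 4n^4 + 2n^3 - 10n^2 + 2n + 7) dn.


Reverse power rule on each term:
  ∫ 7n^5 dn = (7/6)n^6
  ∫ 4n^4 dn = (4/5)n^5
  ∫ 2n^3 dn = (1/2)n^4
  ∫ -10n^2 dn = -(10/3)n^3
  ∫ 2n dn = n^2
  ∫ 7 dn = 7n
F(n) = (7/6)n^6 + (4/5)n^5 + (1/2)n^4 - (10/3)n^3 + n^2 + 7n + C


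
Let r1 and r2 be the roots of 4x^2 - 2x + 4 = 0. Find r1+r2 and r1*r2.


For ax^2+bx+c=0: sum = -b/a, product = c/a.
a=4, b=-2, c=4
Sum = -(-2)/4 = 1/2
Product = (4)/4 = 1


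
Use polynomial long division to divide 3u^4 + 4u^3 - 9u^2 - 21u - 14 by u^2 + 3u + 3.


(3u^4 + 4u^3 - 9u^2 - 21u - 14) / (u^2 + 3u + 3)
Step 1: 3u^2 * (u^2 + 3u + 3) = 3u^4 + 9u^3 + 9u^2; subtract.
Step 2: -5u * (u^2 + 3u + 3) = -5u^3 - 15u^2 - 15u; subtract.
Step 3: -3 * (u^2 + 3u + 3) = -3u^2 - 9u - 9; subtract.
Quotient: 3u^2 - 5u - 3, Remainder: 3u - 5


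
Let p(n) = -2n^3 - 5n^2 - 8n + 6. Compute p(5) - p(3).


p(5) = -409
p(3) = -117
p(5) - p(3) = -409 + 117 = -292


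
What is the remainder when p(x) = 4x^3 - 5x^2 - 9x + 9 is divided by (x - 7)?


By the Remainder Theorem, the remainder equals p(7):
  4*(7)^3 = 1372
  -5*(7)^2 = -245
  -9*(7)^1 = -63
  constant: 9
Sum: 1372 - 245 - 63 + 9 = 1073


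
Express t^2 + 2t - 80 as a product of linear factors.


Roots satisfy r1 + r2 = -b/a = -2 and r1*r2 = c/a = -80.
So r1 = -10, r2 = 8.
t^2 + 2t - 80 = (t - r1)(t - r2) = (t + 10)(t - 8)


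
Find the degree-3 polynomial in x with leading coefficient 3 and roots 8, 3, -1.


p(x) = 3(x - 8)(x - 3)(x + 1)
Expand: 3x^3 - 30x^2 + 39x + 72


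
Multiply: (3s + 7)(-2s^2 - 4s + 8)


Distribute each term of the first polynomial:
  (3s)(-2s^2 - 4s + 8) = -6s^3 - 12s^2 + 24s
  (7)(-2s^2 - 4s + 8) = -14s^2 - 28s + 56
Sum: -6s^3 - 26s^2 - 4s + 56


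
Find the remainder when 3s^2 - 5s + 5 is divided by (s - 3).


By the Remainder Theorem, the remainder equals p(3):
  3*(3)^2 = 27
  -5*(3)^1 = -15
  constant: 5
Sum: 27 - 15 + 5 = 17


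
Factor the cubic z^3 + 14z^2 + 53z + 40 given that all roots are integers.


Try integer roots (divisors of 40). z=-1: p(-1)=0.
Divide out (z + 1): quotient is z^2 + 13z + 40.
Factor the quadratic: (z + 8)(z + 5)
Result: (z + 1)(z + 8)(z + 5)


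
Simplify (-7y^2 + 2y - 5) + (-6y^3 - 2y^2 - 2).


Align terms by degree and add:
  -7y^2 + 2y - 5
  -6y^3 - 2y^2 - 2
= -6y^3 - 9y^2 + 2y - 7


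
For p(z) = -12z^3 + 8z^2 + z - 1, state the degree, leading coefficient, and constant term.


Highest power of z is 3, with coefficient -12. Constant term is -1.
Degree = 3, leading coefficient = -12, constant term = -1


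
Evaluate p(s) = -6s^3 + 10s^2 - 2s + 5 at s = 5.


Using direct substitution:
  -6 * (5)^3 = -750
  10 * (5)^2 = 250
  -2 * (5)^1 = -10
  constant: 5
Sum = -750 + 250 - 10 + 5 = -505


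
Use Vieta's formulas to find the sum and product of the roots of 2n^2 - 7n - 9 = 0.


For an^2+bn+c=0: sum = -b/a, product = c/a.
a=2, b=-7, c=-9
Sum = -(-7)/2 = 7/2
Product = (-9)/2 = -9/2


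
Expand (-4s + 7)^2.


Expand (-4s + 7)^2 by repeated multiplication:
= 16s^2 - 56s + 49


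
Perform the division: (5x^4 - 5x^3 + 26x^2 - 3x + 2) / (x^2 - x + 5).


(5x^4 - 5x^3 + 26x^2 - 3x + 2) / (x^2 - x + 5)
Step 1: 5x^2 * (x^2 - x + 5) = 5x^4 - 5x^3 + 25x^2; subtract.
Step 2: 0 * (x^2 - x + 5) = 0; subtract.
Step 3: 1 * (x^2 - x + 5) = x^2 - x + 5; subtract.
Quotient: 5x^2 + 1, Remainder: -2x - 3


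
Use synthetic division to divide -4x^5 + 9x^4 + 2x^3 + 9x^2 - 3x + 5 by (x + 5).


Synthetic division with c = -5. Coefficients: -4, 9, 2, 9, -3, 5
Bring down -4.
  -4 * -5 = 20; 20 + 9 = 29
  29 * -5 = -145; -145 + 2 = -143
  -143 * -5 = 715; 715 + 9 = 724
  724 * -5 = -3620; -3620 - 3 = -3623
  -3623 * -5 = 18115; 18115 + 5 = 18120
Quotient: -4x^4 + 29x^3 - 143x^2 + 724x - 3623, Remainder: 18120


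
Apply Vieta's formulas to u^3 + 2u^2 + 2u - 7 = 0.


Monic cubic u^3+bu^2+cu+d=0: sum=-b, pairwise sum=c, product=-d.
b=2, c=2, d=-7
r1+r2+r3 = -2
r1r2+r1r3+r2r3 = 2
r1r2r3 = 7


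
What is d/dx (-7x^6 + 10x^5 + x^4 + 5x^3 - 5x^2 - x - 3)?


Apply the power rule term by term:
  d/dx(-7x^6) = -42x^5
  d/dx(10x^5) = 50x^4
  d/dx(x^4) = 4x^3
  d/dx(5x^3) = 15x^2
  d/dx(-5x^2) = -10x
  d/dx(-x) = -1
  d/dx(-3) = 0
p'(x) = -42x^5 + 50x^4 + 4x^3 + 15x^2 - 10x - 1


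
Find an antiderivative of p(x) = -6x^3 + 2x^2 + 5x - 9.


Reverse power rule on each term:
  ∫ -6x^3 dx = -(3/2)x^4
  ∫ 2x^2 dx = (2/3)x^3
  ∫ 5x dx = (5/2)x^2
  ∫ -9 dx = -9x
F(x) = -(3/2)x^4 + (2/3)x^3 + (5/2)x^2 - 9x + C


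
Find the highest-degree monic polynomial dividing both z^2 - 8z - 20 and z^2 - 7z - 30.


Factor each:
  z^2 - 8z - 20 = (z - 10)(z + 2)
  z^2 - 7z - 30 = (z - 10)(z + 3)
Common monic factor: z - 10


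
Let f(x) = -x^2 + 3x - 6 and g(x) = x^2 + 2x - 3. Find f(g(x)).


Substitute g(x) into f:
f(g(x)) = -1*(x^2 + 2x - 3)^2 + 3*(x^2 + 2x - 3) + (-6)
(x^2 + 2x - 3)^2 = x^4 + 4x^3 - 2x^2 - 12x + 9
Expand and combine: -x^4 - 4x^3 + 5x^2 + 18x - 24


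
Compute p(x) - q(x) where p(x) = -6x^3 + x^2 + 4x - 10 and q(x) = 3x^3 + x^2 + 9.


Distribute the minus sign:
  (-6x^3 + x^2 + 4x - 10)
- (3x^3 + x^2 + 9)
Negate second polynomial: -3x^3 - x^2 - 9
Add: -9x^3 + 4x - 19


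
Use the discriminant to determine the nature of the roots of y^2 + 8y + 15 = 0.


D = b^2 - 4ac = (8)^2 - 4(1)(15) = 64 - 60 = 4
Since D > 0: two distinct rational roots


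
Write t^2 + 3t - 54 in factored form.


Roots satisfy r1 + r2 = -b/a = -3 and r1*r2 = c/a = -54.
So r1 = 6, r2 = -9.
t^2 + 3t - 54 = (t - r1)(t - r2) = (t - 6)(t + 9)


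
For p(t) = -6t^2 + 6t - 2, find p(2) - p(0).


p(2) = -14
p(0) = -2
p(2) - p(0) = -14 + 2 = -12


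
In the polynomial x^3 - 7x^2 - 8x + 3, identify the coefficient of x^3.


Read off the coefficient of x^3: 1


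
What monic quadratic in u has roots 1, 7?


p(u) = (u - 1)(u - 7)
Expand: u^2 - 8u + 7


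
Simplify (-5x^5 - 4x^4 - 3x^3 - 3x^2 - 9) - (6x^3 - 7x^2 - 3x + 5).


Distribute the minus sign:
  (-5x^5 - 4x^4 - 3x^3 - 3x^2 - 9)
- (6x^3 - 7x^2 - 3x + 5)
Negate second polynomial: -6x^3 + 7x^2 + 3x - 5
Add: -5x^5 - 4x^4 - 9x^3 + 4x^2 + 3x - 14


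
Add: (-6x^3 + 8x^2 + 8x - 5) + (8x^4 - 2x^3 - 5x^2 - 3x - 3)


Align terms by degree and add:
  -6x^3 + 8x^2 + 8x - 5
+ 8x^4 - 2x^3 - 5x^2 - 3x - 3
= 8x^4 - 8x^3 + 3x^2 + 5x - 8


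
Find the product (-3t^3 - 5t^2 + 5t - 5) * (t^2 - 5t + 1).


Distribute each term of the first polynomial:
  (-3t^3)(t^2 - 5t + 1) = -3t^5 + 15t^4 - 3t^3
  (-5t^2)(t^2 - 5t + 1) = -5t^4 + 25t^3 - 5t^2
  (5t)(t^2 - 5t + 1) = 5t^3 - 25t^2 + 5t
  (-5)(t^2 - 5t + 1) = -5t^2 + 25t - 5
Sum: -3t^5 + 10t^4 + 27t^3 - 35t^2 + 30t - 5


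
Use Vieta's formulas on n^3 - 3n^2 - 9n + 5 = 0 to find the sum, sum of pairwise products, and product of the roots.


Monic cubic n^3+bn^2+cn+d=0: sum=-b, pairwise sum=c, product=-d.
b=-3, c=-9, d=5
r1+r2+r3 = 3
r1r2+r1r3+r2r3 = -9
r1r2r3 = -5


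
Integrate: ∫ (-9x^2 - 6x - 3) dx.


Reverse power rule on each term:
  ∫ -9x^2 dx = -3x^3
  ∫ -6x dx = -3x^2
  ∫ -3 dx = -3x
F(x) = -3x^3 - 3x^2 - 3x + C


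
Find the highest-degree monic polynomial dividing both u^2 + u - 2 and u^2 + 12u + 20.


Factor each:
  u^2 + u - 2 = (u + 2)(u - 1)
  u^2 + 12u + 20 = (u + 2)(u + 10)
Common monic factor: u + 2


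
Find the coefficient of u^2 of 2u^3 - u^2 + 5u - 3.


Read off the coefficient of u^2: -1


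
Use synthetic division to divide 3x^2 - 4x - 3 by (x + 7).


Synthetic division with c = -7. Coefficients: 3, -4, -3
Bring down 3.
  3 * -7 = -21; -21 - 4 = -25
  -25 * -7 = 175; 175 - 3 = 172
Quotient: 3x - 25, Remainder: 172


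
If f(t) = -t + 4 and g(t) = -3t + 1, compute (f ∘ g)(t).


Substitute g(t) into f:
f(g(t)) = -1*(-3t + 1) + 4
Expand and combine: 3t + 3


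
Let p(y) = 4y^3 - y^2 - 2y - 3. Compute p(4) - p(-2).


p(4) = 229
p(-2) = -35
p(4) - p(-2) = 229 + 35 = 264


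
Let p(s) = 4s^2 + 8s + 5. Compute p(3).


Using direct substitution:
  4 * (3)^2 = 36
  8 * (3)^1 = 24
  constant: 5
Sum = 36 + 24 + 5 = 65


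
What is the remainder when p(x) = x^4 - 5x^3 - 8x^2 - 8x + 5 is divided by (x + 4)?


By the Remainder Theorem, the remainder equals p(-4):
  1*(-4)^4 = 256
  -5*(-4)^3 = 320
  -8*(-4)^2 = -128
  -8*(-4)^1 = 32
  constant: 5
Sum: 256 + 320 - 128 + 32 + 5 = 485


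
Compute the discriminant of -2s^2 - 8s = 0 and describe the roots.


D = b^2 - 4ac = (-8)^2 - 4(-2)(0) = 64 = 64
Since D > 0: two distinct rational roots


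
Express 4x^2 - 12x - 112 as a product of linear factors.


Roots satisfy r1 + r2 = -b/a = 3 and r1*r2 = c/a = -28.
So r1 = -4, r2 = 7.
4x^2 - 12x - 112 = 4(x - r1)(x - r2) = 4(x + 4)(x - 7)


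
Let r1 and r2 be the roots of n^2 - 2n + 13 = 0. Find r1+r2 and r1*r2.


For an^2+bn+c=0: sum = -b/a, product = c/a.
a=1, b=-2, c=13
Sum = -(-2)/1 = 2
Product = (13)/1 = 13


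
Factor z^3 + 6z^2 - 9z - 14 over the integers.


Try integer roots (divisors of -14). z=2: p(2)=0.
Divide out (z - 2): quotient is z^2 + 8z + 7.
Factor the quadratic: (z + 7)(z + 1)
Result: (z - 2)(z + 7)(z + 1)


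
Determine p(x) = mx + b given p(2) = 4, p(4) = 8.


p(x) = mx + b. Using p(2)=4, p(4)=8:
m = (4 - 8)/(2 - 4) = -4/-2 = 2
b = 4 - m*(2) = 4 - 4 = 0
p(x) = 2x


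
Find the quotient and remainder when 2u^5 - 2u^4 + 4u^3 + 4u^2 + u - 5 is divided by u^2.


(2u^5 - 2u^4 + 4u^3 + 4u^2 + u - 5) / (u^2)
Step 1: 2u^3 * (u^2) = 2u^5; subtract.
Step 2: -2u^2 * (u^2) = -2u^4; subtract.
Step 3: 4u * (u^2) = 4u^3; subtract.
Step 4: 4 * (u^2) = 4u^2; subtract.
Quotient: 2u^3 - 2u^2 + 4u + 4, Remainder: u - 5


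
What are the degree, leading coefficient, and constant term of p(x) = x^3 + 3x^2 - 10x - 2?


Highest power of x is 3, with coefficient 1. Constant term is -2.
Degree = 3, leading coefficient = 1, constant term = -2


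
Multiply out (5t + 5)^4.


Expand (5t + 5)^4 by repeated multiplication:
  (5t + 5)^2 = 25t^2 + 50t + 25
  (5t + 5)^3 = 125t^3 + 375t^2 + 375t + 125
= 625t^4 + 2500t^3 + 3750t^2 + 2500t + 625


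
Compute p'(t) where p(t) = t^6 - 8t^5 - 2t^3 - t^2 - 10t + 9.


Apply the power rule term by term:
  d/dt(t^6) = 6t^5
  d/dt(-8t^5) = -40t^4
  d/dt(-2t^3) = -6t^2
  d/dt(-t^2) = -2t
  d/dt(-10t) = -10
  d/dt(9) = 0
p'(t) = 6t^5 - 40t^4 - 6t^2 - 2t - 10


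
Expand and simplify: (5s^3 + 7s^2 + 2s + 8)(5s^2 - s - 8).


Distribute each term of the first polynomial:
  (5s^3)(5s^2 - s - 8) = 25s^5 - 5s^4 - 40s^3
  (7s^2)(5s^2 - s - 8) = 35s^4 - 7s^3 - 56s^2
  (2s)(5s^2 - s - 8) = 10s^3 - 2s^2 - 16s
  (8)(5s^2 - s - 8) = 40s^2 - 8s - 64
Sum: 25s^5 + 30s^4 - 37s^3 - 18s^2 - 24s - 64


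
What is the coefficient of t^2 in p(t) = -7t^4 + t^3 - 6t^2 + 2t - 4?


Read off the coefficient of t^2: -6


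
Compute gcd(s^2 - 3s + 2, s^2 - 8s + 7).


Factor each:
  s^2 - 3s + 2 = (s - 1)(s - 2)
  s^2 - 8s + 7 = (s - 1)(s - 7)
Common monic factor: s - 1


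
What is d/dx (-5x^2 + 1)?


Apply the power rule term by term:
  d/dx(-5x^2) = -10x
  d/dx(1) = 0
p'(x) = -10x


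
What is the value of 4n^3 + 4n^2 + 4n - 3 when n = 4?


Using direct substitution:
  4 * (4)^3 = 256
  4 * (4)^2 = 64
  4 * (4)^1 = 16
  constant: -3
Sum = 256 + 64 + 16 - 3 = 333
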